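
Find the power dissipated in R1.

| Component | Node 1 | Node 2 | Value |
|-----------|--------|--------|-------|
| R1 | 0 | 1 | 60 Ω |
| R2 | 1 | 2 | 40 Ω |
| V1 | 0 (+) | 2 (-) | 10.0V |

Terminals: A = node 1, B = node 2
Nodal analysis, taking node 2 as the 0 V reference.
Source V1 fixes V_0 = 10 V.
KCL at each unknown node (sum of currents leaving = 0; resistances in Ω):
  Node 1: (V_1 - 10)/60 + (V_1 - 0)/40 = 0
Collecting terms: 0.04167 × V_1 = 0.1667  =>  V_1 = 4 V
I_R1 = (V_0 - V_1)/R1 = (10 - 4)/60 = 0.1 A
P_R1 = I_R1² × R1 = (0.1)² × 60 = 0.6 W

Final answer: 0.6 W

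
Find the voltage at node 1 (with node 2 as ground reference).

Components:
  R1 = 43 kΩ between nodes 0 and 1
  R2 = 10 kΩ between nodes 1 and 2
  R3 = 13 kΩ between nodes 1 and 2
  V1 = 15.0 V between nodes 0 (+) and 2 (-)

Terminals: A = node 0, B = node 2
Nodal analysis, taking node 2 as the 0 V reference.
Source V1 fixes V_0 = 15 V.
KCL at each unknown node (sum of currents leaving = 0; resistances in Ω):
  Node 1: (V_1 - 15)/43000 + (V_1 - 0)/10000 + (V_1 - 0)/13000 = 0
Collecting terms: 0.0002002 × V_1 = 0.0003488  =>  V_1 = 1.743 V
The requested potential is V_1 = 1.743 V.

Final answer: V_1 = 1.743 V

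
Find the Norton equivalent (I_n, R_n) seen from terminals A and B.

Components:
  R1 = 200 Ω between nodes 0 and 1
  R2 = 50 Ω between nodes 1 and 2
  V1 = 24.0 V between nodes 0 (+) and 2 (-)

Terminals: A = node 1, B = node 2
Find the Thévenin equivalent first; then I_n = V_th/R_th and R_n = R_th.
Step 1 — V_th is the open-circuit voltage V_A - V_B (nothing connected across the terminals).
Nodal analysis, taking node 2 as the 0 V reference.
Source V1 fixes V_0 = 24 V.
KCL at each unknown node (sum of currents leaving = 0; resistances in Ω):
  Node 1: (V_1 - 24)/200 + (V_1 - 0)/50 = 0
Collecting terms: 0.025 × V_1 = 0.12  =>  V_1 = 4.8 V
V_th = V_1 - V_2 = 4.8 - 0 = 4.8 V
Step 2 — R_th: zero the source — replace V1 by a short circuit (node 2 merges into node 0) — and find the resistance seen between A (node 1) and B (node 0).
Reduce the network between node 1 (A) and node 0 (B) by series/parallel combination:
  Rp1 = R1 ‖ R2 (parallel, both between nodes 0 and 1) = 1/(1/200 + 1/50) = 40 Ω
R_th = 40 Ω
I_n = V_th/R_th = 4.8/40 = 0.12 A, and R_n = R_th = 40 Ω

Final answer: I_n = 0.12 A, R_n = 40 Ω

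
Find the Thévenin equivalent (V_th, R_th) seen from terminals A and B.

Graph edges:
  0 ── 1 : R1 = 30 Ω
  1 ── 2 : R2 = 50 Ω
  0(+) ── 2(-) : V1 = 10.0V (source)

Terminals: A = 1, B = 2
Step 1 — V_th is the open-circuit voltage V_A - V_B (nothing connected across the terminals).
Nodal analysis, taking node 2 as the 0 V reference.
Source V1 fixes V_0 = 10 V.
KCL at each unknown node (sum of currents leaving = 0; resistances in Ω):
  Node 1: (V_1 - 10)/30 + (V_1 - 0)/50 = 0
Collecting terms: 0.05333 × V_1 = 0.3333  =>  V_1 = 6.25 V
V_th = V_1 - V_2 = 6.25 - 0 = 6.25 V
Step 2 — R_th: zero the source — replace V1 by a short circuit (node 2 merges into node 0) — and find the resistance seen between A (node 1) and B (node 0).
Reduce the network between node 1 (A) and node 0 (B) by series/parallel combination:
  Rp1 = R1 ‖ R2 (parallel, both between nodes 0 and 1) = 1/(1/30 + 1/50) = 18.75 Ω
R_th = 18.75 Ω

Final answer: V_th = 6.25 V, R_th = 18.75 Ω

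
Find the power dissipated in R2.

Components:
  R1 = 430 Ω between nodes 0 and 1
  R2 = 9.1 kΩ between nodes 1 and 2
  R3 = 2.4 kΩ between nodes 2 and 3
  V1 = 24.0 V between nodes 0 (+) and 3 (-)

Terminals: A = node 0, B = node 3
Nodal analysis, taking node 3 as the 0 V reference.
Source V1 fixes V_0 = 24 V.
KCL at each unknown node (sum of currents leaving = 0; resistances in Ω):
  Node 1: (V_1 - 24)/430 + (V_1 - V_2)/9100 = 0
  Node 2: (V_2 - V_1)/9100 + (V_2 - 0)/2400 = 0
Collecting terms (coefficients in siemens):
  0.002435·V_1 - 0.0001099·V_2 = 0.05581
  0.0005266·V_2 - 0.0001099·V_1 = 0
Determinant D = (0.002435)(0.0005266) - (-0.0001099)(-0.0001099) = 0.00000127
V_1 = [(0.05581)(0.0005266) - (-0.0001099)(0)]/D = 23.13 V
V_2 = [(0.002435)(0) - (0.05581)(-0.0001099)]/D = 4.828 V
I_R2 = (V_1 - V_2)/R2 = (23.13 - 4.828)/9100 = 0.002012 A
P_R2 = I_R2² × R2 = (0.002012)² × 9100 = 0.03683 W

Final answer: 0.03683 W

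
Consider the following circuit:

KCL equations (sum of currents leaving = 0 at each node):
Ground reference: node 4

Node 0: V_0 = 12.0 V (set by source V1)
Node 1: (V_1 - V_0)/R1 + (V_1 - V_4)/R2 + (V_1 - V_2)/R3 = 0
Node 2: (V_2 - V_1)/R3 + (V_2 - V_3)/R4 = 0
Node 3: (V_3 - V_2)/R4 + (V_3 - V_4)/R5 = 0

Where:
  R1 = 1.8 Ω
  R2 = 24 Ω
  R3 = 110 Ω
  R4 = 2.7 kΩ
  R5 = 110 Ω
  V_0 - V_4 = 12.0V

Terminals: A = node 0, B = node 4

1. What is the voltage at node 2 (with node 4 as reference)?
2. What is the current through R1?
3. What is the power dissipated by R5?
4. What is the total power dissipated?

Nodal analysis, taking node 4 as the 0 V reference.
Source V1 fixes V_0 = 12 V.
KCL at each unknown node (sum of currents leaving = 0; resistances in Ω):
  Node 1: (V_1 - 12)/1.8 + (V_1 - 0)/24 + (V_1 - V_2)/110 = 0
  Node 2: (V_2 - V_1)/110 + (V_2 - V_3)/2700 = 0
  Node 3: (V_3 - V_2)/2700 + (V_3 - 0)/110 = 0
Collecting terms (coefficients in siemens):
  0.6063·V_1 - 0.009091·V_2 = 6.667
  0.009461·V_2 - 0.009091·V_1 - 0.0003704·V_3 = 0
  0.009461·V_3 - 0.0003704·V_2 = 0
Solving these 3 simultaneous equations (Gaussian elimination) gives:
  V_1 = 11.16 V, V_2 = 10.74 V, V_3 = 0.4203 V
Part 1:
  Read off the nodal solution: V_2 = 10.74 V
Part 2:
  I_R1 = (V_0 - V_1)/R1 = (12 - 11.16)/1.8 = 0.4687 A
  Magnitude: I_R1 = 0.4687 A
Part 3:
  I_R5 = (V_3 - V_4)/R5 = (0.4203 - 0)/110 = 0.003821 A
  P_R5 = I_R5² × R5 = (0.003821)² × 110 = 0.001606 W
Part 4:
  Power in each resistor, P = (ΔV)²/R:
    P_R1 = (12 - 11.16)²/1.8 = 0.3954 W
    P_R2 = (11.16 - 0)²/24 = 5.186 W
    P_R3 = (11.16 - 10.74)²/110 = 0.001606 W
    P_R4 = (10.74 - 0.4203)²/2700 = 0.03941 W
    P_R5 = (0.4203 - 0)²/110 = 0.001606 W
  P_total = P_R1 + P_R2 + P_R3 + P_R4 + P_R5 = 5.624 W

Final answers:
1. V_2 = 10.74 V
2. I_R1 = 0.4687 A
3. P_R5 = 0.001606 W
4. P_total = 5.624 W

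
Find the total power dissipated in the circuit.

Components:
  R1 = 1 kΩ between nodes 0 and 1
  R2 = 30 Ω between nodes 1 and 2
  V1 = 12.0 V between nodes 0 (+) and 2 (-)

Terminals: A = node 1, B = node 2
Nodal analysis, taking node 2 as the 0 V reference.
Source V1 fixes V_0 = 12 V.
KCL at each unknown node (sum of currents leaving = 0; resistances in Ω):
  Node 1: (V_1 - 12)/1000 + (V_1 - 0)/30 = 0
Collecting terms: 0.03433 × V_1 = 0.012  =>  V_1 = 0.3495 V
Power in each resistor, P = (ΔV)²/R:
  P_R1 = (12 - 0.3495)²/1000 = 0.1357 W
  P_R2 = (0.3495 - 0)²/30 = 0.004072 W
P_total = P_R1 + P_R2 = 0.1398 W

Final answer: 0.1398 W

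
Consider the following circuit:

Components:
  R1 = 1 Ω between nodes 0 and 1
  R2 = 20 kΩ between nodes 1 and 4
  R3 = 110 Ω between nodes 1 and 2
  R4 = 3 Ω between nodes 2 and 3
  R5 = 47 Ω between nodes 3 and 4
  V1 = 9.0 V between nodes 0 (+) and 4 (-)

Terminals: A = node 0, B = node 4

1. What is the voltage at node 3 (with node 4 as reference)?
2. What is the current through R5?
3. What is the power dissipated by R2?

Nodal analysis, taking node 4 as the 0 V reference.
Source V1 fixes V_0 = 9 V.
KCL at each unknown node (sum of currents leaving = 0; resistances in Ω):
  Node 1: (V_1 - 9)/1 + (V_1 - 0)/20000 + (V_1 - V_2)/110 = 0
  Node 2: (V_2 - V_1)/110 + (V_2 - V_3)/3 = 0
  Node 3: (V_3 - V_2)/3 + (V_3 - 0)/47 = 0
Collecting terms (coefficients in siemens):
  1.009·V_1 - 0.009091·V_2 = 9
  0.3424·V_2 - 0.009091·V_1 - 0.3333·V_3 = 0
  0.3546·V_3 - 0.3333·V_2 = 0
Solving these 3 simultaneous equations (Gaussian elimination) gives:
  V_1 = 8.944 V, V_2 = 2.795 V, V_3 = 2.627 V
Part 1:
  Read off the nodal solution: V_3 = 2.627 V
Part 2:
  I_R5 = (V_3 - V_4)/R5 = (2.627 - 0)/47 = 0.0559 A
  Magnitude: I_R5 = 0.0559 A
Part 3:
  I_R2 = (V_1 - V_4)/R2 = (8.944 - 0)/20000 = 0.0004472 A
  P_R2 = I_R2² × R2 = (0.0004472)² × 20000 = 0.003999 W

Final answers:
1. V_3 = 2.627 V
2. I_R5 = 0.0559 A
3. P_R2 = 0.003999 W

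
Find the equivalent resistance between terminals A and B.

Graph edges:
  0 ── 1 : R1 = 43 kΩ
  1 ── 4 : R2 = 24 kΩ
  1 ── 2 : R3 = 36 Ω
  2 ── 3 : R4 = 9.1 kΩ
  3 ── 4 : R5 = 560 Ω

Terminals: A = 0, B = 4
Reduce the network between node 0 (A) and node 4 (B) by series/parallel combination:
  Rs1 = R3 + R4 (series, joined only at node 2) = 36 + 9100 = 9136 Ω
  Rs2 = R5 + Rs1 (series, joined only at node 3) = 560 + 9136 = 9696 Ω
  Rp1 = R2 ‖ Rs2 (parallel, both between nodes 1 and 4) = 1/(1/24000 + 1/9696) = 6906 Ω
  Rs3 = R1 + Rp1 (series, joined only at node 1) = 43000 + 6906 = 49910 Ω
R_eq = 49.91 kΩ

Final answer: 49.91 kΩ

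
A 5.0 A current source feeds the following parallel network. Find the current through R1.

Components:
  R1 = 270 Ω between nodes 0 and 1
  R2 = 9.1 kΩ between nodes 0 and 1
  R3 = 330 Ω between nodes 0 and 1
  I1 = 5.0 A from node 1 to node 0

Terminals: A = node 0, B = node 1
All resistors sit directly between nodes 0 and 1, so they are in parallel and share one voltage V; the full source current 5 A splits among them.
1/R_par = 1/270 + 1/9100 + 1/330 = 0.006844 S  =>  R_par = 146.1 Ω
V = I × R_par = 5 × 146.1 = 730.6 V
I_R1 = V/R1 = 730.6/270 = 2.706 A

Final answer: 2.706 A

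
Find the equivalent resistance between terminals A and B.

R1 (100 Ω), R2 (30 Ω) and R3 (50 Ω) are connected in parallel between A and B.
Reduce the network between node 0 (A) and node 1 (B) by series/parallel combination:
  Rp1 = R1 ‖ R2 ‖ R3 (parallel, all between nodes 0 and 1) = 1/(1/100 + 1/30 + 1/50) = 15.79 Ω
R_eq = 15.79 Ω

Final answer: 15.79 Ω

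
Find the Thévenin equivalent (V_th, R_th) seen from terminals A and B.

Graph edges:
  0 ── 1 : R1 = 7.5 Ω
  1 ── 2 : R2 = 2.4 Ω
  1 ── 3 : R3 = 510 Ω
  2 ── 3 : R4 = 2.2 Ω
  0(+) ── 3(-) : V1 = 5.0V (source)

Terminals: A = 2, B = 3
Step 1 — V_th is the open-circuit voltage V_A - V_B (nothing connected across the terminals).
Nodal analysis, taking node 3 as the 0 V reference.
Source V1 fixes V_0 = 5 V.
KCL at each unknown node (sum of currents leaving = 0; resistances in Ω):
  Node 1: (V_1 - 5)/7.5 + (V_1 - V_2)/2.4 + (V_1 - 0)/510 = 0
  Node 2: (V_2 - V_1)/2.4 + (V_2 - 0)/2.2 = 0
Collecting terms (coefficients in siemens):
  0.552·V_1 - 0.4167·V_2 = 0.6667
  0.8712·V_2 - 0.4167·V_1 = 0
Determinant D = (0.552)(0.8712) - (-0.4167)(-0.4167) = 0.3073
V_1 = [(0.6667)(0.8712) - (-0.4167)(0)]/D = 1.89 V
V_2 = [(0.552)(0) - (0.6667)(-0.4167)]/D = 0.904 V
V_th = V_2 - V_3 = 0.904 - 0 = 0.904 V
Step 2 — R_th: zero the source — replace V1 by a short circuit (node 3 merges into node 0) — and find the resistance seen between A (node 2) and B (node 0).
Reduce the network between node 2 (A) and node 0 (B) by series/parallel combination:
  Rp1 = R1 ‖ R3 (parallel, both between nodes 0 and 1) = 1/(1/7.5 + 1/510) = 7.391 Ω
  Rs1 = R2 + Rp1 (series, joined only at node 1) = 2.4 + 7.391 = 9.791 Ω
  Rp2 = R4 ‖ Rs1 (parallel, both between nodes 0 and 2) = 1/(1/2.2 + 1/9.791) = 1.796 Ω
R_th = 1.796 Ω

Final answer: V_th = 0.904 V, R_th = 1.796 Ω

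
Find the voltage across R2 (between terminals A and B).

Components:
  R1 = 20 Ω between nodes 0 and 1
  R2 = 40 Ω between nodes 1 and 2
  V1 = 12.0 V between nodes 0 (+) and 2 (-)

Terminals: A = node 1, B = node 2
R1 and R2 are in series across V1 (node 0 → node 1 → node 2), and the output A–B is taken across R2, so this is a voltage divider.
Series current: I = V1/(R1 + R2) = 12/(20 + 40) = 12/60 = 0.2 A
V_R2 = I × R2 = V1 × R2/(R1 + R2) = 12 × 40/60 = 8 V

Final answer: 8 V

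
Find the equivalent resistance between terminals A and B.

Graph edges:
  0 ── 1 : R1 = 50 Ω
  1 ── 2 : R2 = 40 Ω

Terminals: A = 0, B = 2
Reduce the network between node 0 (A) and node 2 (B) by series/parallel combination:
  Rs1 = R1 + R2 (series, joined only at node 1) = 50 + 40 = 90 Ω
R_eq = 90 Ω

Final answer: 90 Ω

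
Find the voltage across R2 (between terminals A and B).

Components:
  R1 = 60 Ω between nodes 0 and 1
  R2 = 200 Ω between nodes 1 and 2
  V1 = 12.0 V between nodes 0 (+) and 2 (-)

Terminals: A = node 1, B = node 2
R1 and R2 are in series across V1 (node 0 → node 1 → node 2), and the output A–B is taken across R2, so this is a voltage divider.
Series current: I = V1/(R1 + R2) = 12/(60 + 200) = 12/260 = 0.04615 A
V_R2 = I × R2 = V1 × R2/(R1 + R2) = 12 × 200/260 = 9.231 V

Final answer: 9.231 V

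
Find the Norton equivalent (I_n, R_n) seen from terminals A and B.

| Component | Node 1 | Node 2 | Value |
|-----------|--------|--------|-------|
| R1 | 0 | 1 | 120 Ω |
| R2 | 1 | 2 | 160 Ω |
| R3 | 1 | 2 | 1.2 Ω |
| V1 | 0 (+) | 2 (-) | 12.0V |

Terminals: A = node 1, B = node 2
Find the Thévenin equivalent first; then I_n = V_th/R_th and R_n = R_th.
Step 1 — V_th is the open-circuit voltage V_A - V_B (nothing connected across the terminals).
Nodal analysis, taking node 2 as the 0 V reference.
Source V1 fixes V_0 = 12 V.
KCL at each unknown node (sum of currents leaving = 0; resistances in Ω):
  Node 1: (V_1 - 12)/120 + (V_1 - 0)/160 + (V_1 - 0)/1.2 = 0
Collecting terms: 0.8479 × V_1 = 0.1  =>  V_1 = 0.1179 V
V_th = V_1 - V_2 = 0.1179 - 0 = 0.1179 V
Step 2 — R_th: zero the source — replace V1 by a short circuit (node 2 merges into node 0) — and find the resistance seen between A (node 1) and B (node 0).
Reduce the network between node 1 (A) and node 0 (B) by series/parallel combination:
  Rp1 = R1 ‖ R2 ‖ R3 (parallel, all between nodes 0 and 1) = 1/(1/120 + 1/160 + 1/1.2) = 1.179 Ω
R_th = 1.179 Ω
I_n = V_th/R_th = 0.1179/1.179 = 0.1 A, and R_n = R_th = 1.179 Ω

Final answer: I_n = 0.1 A, R_n = 1.179 Ω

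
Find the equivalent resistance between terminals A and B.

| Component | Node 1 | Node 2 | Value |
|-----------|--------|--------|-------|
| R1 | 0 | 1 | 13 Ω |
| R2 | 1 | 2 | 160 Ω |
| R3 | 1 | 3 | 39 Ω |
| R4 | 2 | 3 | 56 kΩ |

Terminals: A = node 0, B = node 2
Reduce the network between node 0 (A) and node 2 (B) by series/parallel combination:
  Rs1 = R3 + R4 (series, joined only at node 3) = 39 + 56000 = 56040 Ω
  Rp1 = R2 ‖ Rs1 (parallel, both between nodes 1 and 2) = 1/(1/160 + 1/56040) = 159.5 Ω
  Rs2 = R1 + Rp1 (series, joined only at node 1) = 13 + 159.5 = 172.5 Ω
R_eq = 172.5 Ω

Final answer: 172.5 Ω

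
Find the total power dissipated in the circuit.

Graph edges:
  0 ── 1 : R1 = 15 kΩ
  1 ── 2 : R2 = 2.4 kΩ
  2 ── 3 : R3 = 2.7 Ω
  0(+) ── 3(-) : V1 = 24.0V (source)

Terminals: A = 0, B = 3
Nodal analysis, taking node 3 as the 0 V reference.
Source V1 fixes V_0 = 24 V.
KCL at each unknown node (sum of currents leaving = 0; resistances in Ω):
  Node 1: (V_1 - 24)/15000 + (V_1 - V_2)/2400 = 0
  Node 2: (V_2 - V_1)/2400 + (V_2 - 0)/2.7 = 0
Collecting terms (coefficients in siemens):
  0.0004833·V_1 - 0.0004167·V_2 = 0.0016
  0.3708·V_2 - 0.0004167·V_1 = 0
Determinant D = (0.0004833)(0.3708) - (-0.0004167)(-0.0004167) = 0.000179
V_1 = [(0.0016)(0.3708) - (-0.0004167)(0)]/D = 3.314 V
V_2 = [(0.0004833)(0) - (0.0016)(-0.0004167)]/D = 0.003724 V
Power in each resistor, P = (ΔV)²/R:
  P_R1 = (24 - 3.314)²/15000 = 0.02853 W
  P_R2 = (3.314 - 0.003724)²/2400 = 0.004565 W
  P_R3 = (0.003724 - 0)²/2.7 = 0.000005135 W
P_total = P_R1 + P_R2 + P_R3 = 0.0331 W

Final answer: 0.0331 W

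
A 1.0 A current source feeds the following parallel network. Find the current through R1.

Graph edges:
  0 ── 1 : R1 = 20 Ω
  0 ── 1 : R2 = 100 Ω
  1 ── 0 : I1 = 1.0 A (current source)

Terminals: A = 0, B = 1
All resistors sit directly between nodes 0 and 1, so they are in parallel and share one voltage V; the full source current 1 A splits among them.
1/R_par = 1/20 + 1/100 = 0.06 S  =>  R_par = 16.67 Ω
V = I × R_par = 1 × 16.67 = 16.67 V
I_R1 = V/R1 = 16.67/20 = 0.8333 A

Final answer: 0.8333 A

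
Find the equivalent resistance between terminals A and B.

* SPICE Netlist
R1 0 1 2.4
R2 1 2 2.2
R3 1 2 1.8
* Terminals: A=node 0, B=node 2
Reduce the network between node 0 (A) and node 2 (B) by series/parallel combination:
  Rp1 = R2 ‖ R3 (parallel, both between nodes 1 and 2) = 1/(1/2.2 + 1/1.8) = 0.99 Ω
  Rs1 = R1 + Rp1 (series, joined only at node 1) = 2.4 + 0.99 = 3.39 Ω
R_eq = 3.39 Ω

Final answer: 3.39 Ω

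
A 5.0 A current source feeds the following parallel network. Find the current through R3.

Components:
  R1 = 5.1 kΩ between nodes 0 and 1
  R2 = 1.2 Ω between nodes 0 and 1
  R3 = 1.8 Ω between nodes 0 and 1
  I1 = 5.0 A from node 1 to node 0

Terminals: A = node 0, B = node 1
All resistors sit directly between nodes 0 and 1, so they are in parallel and share one voltage V; the full source current 5 A splits among them.
1/R_par = 1/5100 + 1/1.2 + 1/1.8 = 1.389 S  =>  R_par = 0.7199 Ω
V = I × R_par = 5 × 0.7199 = 3.599 V
I_R3 = V/R3 = 3.599/1.8 = 2 A

Final answer: 2 A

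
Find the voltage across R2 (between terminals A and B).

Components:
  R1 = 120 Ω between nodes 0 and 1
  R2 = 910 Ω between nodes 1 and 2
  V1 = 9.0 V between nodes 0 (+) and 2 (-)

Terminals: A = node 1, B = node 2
R1 and R2 are in series across V1 (node 0 → node 1 → node 2), and the output A–B is taken across R2, so this is a voltage divider.
Series current: I = V1/(R1 + R2) = 9/(120 + 910) = 9/1030 = 0.008738 A
V_R2 = I × R2 = V1 × R2/(R1 + R2) = 9 × 910/1030 = 7.951 V

Final answer: 7.951 V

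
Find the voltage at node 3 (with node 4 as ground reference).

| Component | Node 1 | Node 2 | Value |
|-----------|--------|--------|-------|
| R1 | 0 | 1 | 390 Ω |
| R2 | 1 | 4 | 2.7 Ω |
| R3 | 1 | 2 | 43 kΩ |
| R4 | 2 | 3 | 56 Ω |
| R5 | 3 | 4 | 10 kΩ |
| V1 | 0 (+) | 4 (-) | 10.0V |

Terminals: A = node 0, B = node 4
Nodal analysis, taking node 4 as the 0 V reference.
Source V1 fixes V_0 = 10 V.
KCL at each unknown node (sum of currents leaving = 0; resistances in Ω):
  Node 1: (V_1 - 10)/390 + (V_1 - 0)/2.7 + (V_1 - V_2)/43000 = 0
  Node 2: (V_2 - V_1)/43000 + (V_2 - V_3)/56 = 0
  Node 3: (V_3 - V_2)/56 + (V_3 - 0)/10000 = 0
Collecting terms (coefficients in siemens):
  0.373·V_1 - 0.00002326·V_2 = 0.02564
  0.01788·V_2 - 0.00002326·V_1 - 0.01786·V_3 = 0
  0.01796·V_3 - 0.01786·V_2 = 0
Solving these 3 simultaneous equations (Gaussian elimination) gives:
  V_1 = 0.06875 V, V_2 = 0.01303 V, V_3 = 0.01296 V
The requested potential is V_3 = 0.01296 V.

Final answer: V_3 = 0.01296 V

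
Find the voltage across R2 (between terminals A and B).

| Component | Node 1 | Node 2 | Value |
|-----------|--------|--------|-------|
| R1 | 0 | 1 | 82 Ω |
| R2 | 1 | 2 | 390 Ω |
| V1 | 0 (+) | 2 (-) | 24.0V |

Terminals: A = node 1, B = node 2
R1 and R2 are in series across V1 (node 0 → node 1 → node 2), and the output A–B is taken across R2, so this is a voltage divider.
Series current: I = V1/(R1 + R2) = 24/(82 + 390) = 24/472 = 0.05085 A
V_R2 = I × R2 = V1 × R2/(R1 + R2) = 24 × 390/472 = 19.83 V

Final answer: 19.83 V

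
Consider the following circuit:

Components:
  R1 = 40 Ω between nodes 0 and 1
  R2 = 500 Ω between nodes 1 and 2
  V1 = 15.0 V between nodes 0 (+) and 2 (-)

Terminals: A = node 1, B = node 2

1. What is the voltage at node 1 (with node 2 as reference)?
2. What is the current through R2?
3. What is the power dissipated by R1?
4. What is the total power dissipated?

Nodal analysis, taking node 2 as the 0 V reference.
Source V1 fixes V_0 = 15 V.
KCL at each unknown node (sum of currents leaving = 0; resistances in Ω):
  Node 1: (V_1 - 15)/40 + (V_1 - 0)/500 = 0
Collecting terms: 0.027 × V_1 = 0.375  =>  V_1 = 13.89 V
Part 1:
  Read off the nodal solution: V_1 = 13.89 V
Part 2:
  I_R2 = (V_1 - V_2)/R2 = (13.89 - 0)/500 = 0.02778 A
  Magnitude: I_R2 = 0.02778 A
Part 3:
  I_R1 = (V_0 - V_1)/R1 = (15 - 13.89)/40 = 0.02778 A
  P_R1 = I_R1² × R1 = (0.02778)² × 40 = 0.03086 W
Part 4:
  Power in each resistor, P = (ΔV)²/R:
    P_R1 = (15 - 13.89)²/40 = 0.03086 W
    P_R2 = (13.89 - 0)²/500 = 0.3858 W
  P_total = P_R1 + P_R2 = 0.4167 W

Final answers:
1. V_1 = 13.89 V
2. I_R2 = 0.02778 A
3. P_R1 = 0.03086 W
4. P_total = 0.4167 W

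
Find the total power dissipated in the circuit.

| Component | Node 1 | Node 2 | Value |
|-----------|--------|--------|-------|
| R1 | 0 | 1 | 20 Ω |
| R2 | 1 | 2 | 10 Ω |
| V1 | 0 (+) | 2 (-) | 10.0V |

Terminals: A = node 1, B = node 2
Nodal analysis, taking node 2 as the 0 V reference.
Source V1 fixes V_0 = 10 V.
KCL at each unknown node (sum of currents leaving = 0; resistances in Ω):
  Node 1: (V_1 - 10)/20 + (V_1 - 0)/10 = 0
Collecting terms: 0.15 × V_1 = 0.5  =>  V_1 = 3.333 V
Power in each resistor, P = (ΔV)²/R:
  P_R1 = (10 - 3.333)²/20 = 2.222 W
  P_R2 = (3.333 - 0)²/10 = 1.111 W
P_total = P_R1 + P_R2 = 3.333 W

Final answer: 3.333 W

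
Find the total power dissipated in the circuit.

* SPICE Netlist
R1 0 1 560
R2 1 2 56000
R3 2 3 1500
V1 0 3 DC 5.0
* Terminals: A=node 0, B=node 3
Nodal analysis, taking node 3 as the 0 V reference.
Source V1 fixes V_0 = 5 V.
KCL at each unknown node (sum of currents leaving = 0; resistances in Ω):
  Node 1: (V_1 - 5)/560 + (V_1 - V_2)/56000 = 0
  Node 2: (V_2 - V_1)/56000 + (V_2 - 0)/1500 = 0
Collecting terms (coefficients in siemens):
  0.001804·V_1 - 0.00001786·V_2 = 0.008929
  0.0006845·V_2 - 0.00001786·V_1 = 0
Determinant D = (0.001804)(0.0006845) - (-0.00001786)(-0.00001786) = 0.000001234
V_1 = [(0.008929)(0.0006845) - (-0.00001786)(0)]/D = 4.952 V
V_2 = [(0.001804)(0) - (0.008929)(-0.00001786)]/D = 0.1292 V
Power in each resistor, P = (ΔV)²/R:
  P_R1 = (5 - 4.952)²/560 = 0.000004153 W
  P_R2 = (4.952 - 0.1292)²/56000 = 0.0004153 W
  P_R3 = (0.1292 - 0)²/1500 = 0.00001112 W
P_total = P_R1 + P_R2 + P_R3 = 0.0004306 W

Final answer: 0.0004306 W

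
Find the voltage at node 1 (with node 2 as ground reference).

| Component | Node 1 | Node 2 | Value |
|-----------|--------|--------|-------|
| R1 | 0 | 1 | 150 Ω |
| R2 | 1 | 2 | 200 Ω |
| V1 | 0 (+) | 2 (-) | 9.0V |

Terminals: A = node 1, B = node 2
Nodal analysis, taking node 2 as the 0 V reference.
Source V1 fixes V_0 = 9 V.
KCL at each unknown node (sum of currents leaving = 0; resistances in Ω):
  Node 1: (V_1 - 9)/150 + (V_1 - 0)/200 = 0
Collecting terms: 0.01167 × V_1 = 0.06  =>  V_1 = 5.143 V
The requested potential is V_1 = 5.143 V.

Final answer: V_1 = 5.143 V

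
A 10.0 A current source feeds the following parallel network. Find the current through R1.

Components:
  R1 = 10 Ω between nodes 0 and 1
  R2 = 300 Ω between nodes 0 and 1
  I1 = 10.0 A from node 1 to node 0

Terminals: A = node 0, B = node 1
All resistors sit directly between nodes 0 and 1, so they are in parallel and share one voltage V; the full source current 10 A splits among them.
1/R_par = 1/10 + 1/300 = 0.1033 S  =>  R_par = 9.677 Ω
V = I × R_par = 10 × 9.677 = 96.77 V
I_R1 = V/R1 = 96.77/10 = 9.677 A

Final answer: 9.677 A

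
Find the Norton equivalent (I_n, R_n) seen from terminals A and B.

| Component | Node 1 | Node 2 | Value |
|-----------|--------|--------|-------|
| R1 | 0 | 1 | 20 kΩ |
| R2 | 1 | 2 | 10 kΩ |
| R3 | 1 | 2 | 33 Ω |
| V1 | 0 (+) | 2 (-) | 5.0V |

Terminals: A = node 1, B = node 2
Find the Thévenin equivalent first; then I_n = V_th/R_th and R_n = R_th.
Step 1 — V_th is the open-circuit voltage V_A - V_B (nothing connected across the terminals).
Nodal analysis, taking node 2 as the 0 V reference.
Source V1 fixes V_0 = 5 V.
KCL at each unknown node (sum of currents leaving = 0; resistances in Ω):
  Node 1: (V_1 - 5)/20000 + (V_1 - 0)/10000 + (V_1 - 0)/33 = 0
Collecting terms: 0.03045 × V_1 = 0.00025  =>  V_1 = 0.008209 V
V_th = V_1 - V_2 = 0.008209 - 0 = 0.008209 V
Step 2 — R_th: zero the source — replace V1 by a short circuit (node 2 merges into node 0) — and find the resistance seen between A (node 1) and B (node 0).
Reduce the network between node 1 (A) and node 0 (B) by series/parallel combination:
  Rp1 = R1 ‖ R2 ‖ R3 (parallel, all between nodes 0 and 1) = 1/(1/20000 + 1/10000 + 1/33) = 32.84 Ω
R_th = 32.84 Ω
I_n = V_th/R_th = 0.008209/32.84 = 0.00025 A, and R_n = R_th = 32.84 Ω

Final answer: I_n = 0.00025 A, R_n = 32.84 Ω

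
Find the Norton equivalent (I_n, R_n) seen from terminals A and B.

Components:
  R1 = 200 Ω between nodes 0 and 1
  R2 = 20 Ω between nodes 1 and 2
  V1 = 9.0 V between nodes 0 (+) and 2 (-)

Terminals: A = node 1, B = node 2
Find the Thévenin equivalent first; then I_n = V_th/R_th and R_n = R_th.
Step 1 — V_th is the open-circuit voltage V_A - V_B (nothing connected across the terminals).
Nodal analysis, taking node 2 as the 0 V reference.
Source V1 fixes V_0 = 9 V.
KCL at each unknown node (sum of currents leaving = 0; resistances in Ω):
  Node 1: (V_1 - 9)/200 + (V_1 - 0)/20 = 0
Collecting terms: 0.055 × V_1 = 0.045  =>  V_1 = 0.8182 V
V_th = V_1 - V_2 = 0.8182 - 0 = 0.8182 V
Step 2 — R_th: zero the source — replace V1 by a short circuit (node 2 merges into node 0) — and find the resistance seen between A (node 1) and B (node 0).
Reduce the network between node 1 (A) and node 0 (B) by series/parallel combination:
  Rp1 = R1 ‖ R2 (parallel, both between nodes 0 and 1) = 1/(1/200 + 1/20) = 18.18 Ω
R_th = 18.18 Ω
I_n = V_th/R_th = 0.8182/18.18 = 0.045 A, and R_n = R_th = 18.18 Ω

Final answer: I_n = 0.045 A, R_n = 18.18 Ω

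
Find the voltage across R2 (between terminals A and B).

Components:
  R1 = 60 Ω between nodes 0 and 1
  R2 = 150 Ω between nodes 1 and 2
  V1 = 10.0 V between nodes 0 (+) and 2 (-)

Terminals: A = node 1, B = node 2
R1 and R2 are in series across V1 (node 0 → node 1 → node 2), and the output A–B is taken across R2, so this is a voltage divider.
Series current: I = V1/(R1 + R2) = 10/(60 + 150) = 10/210 = 0.04762 A
V_R2 = I × R2 = V1 × R2/(R1 + R2) = 10 × 150/210 = 7.143 V

Final answer: 7.143 V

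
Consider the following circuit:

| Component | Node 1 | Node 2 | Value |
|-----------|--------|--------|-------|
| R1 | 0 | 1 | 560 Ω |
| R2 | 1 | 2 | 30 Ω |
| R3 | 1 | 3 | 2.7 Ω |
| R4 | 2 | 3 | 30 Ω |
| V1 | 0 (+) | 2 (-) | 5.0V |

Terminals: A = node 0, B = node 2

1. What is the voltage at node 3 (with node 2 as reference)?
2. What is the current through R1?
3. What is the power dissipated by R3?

Nodal analysis, taking node 2 as the 0 V reference.
Source V1 fixes V_0 = 5 V.
KCL at each unknown node (sum of currents leaving = 0; resistances in Ω):
  Node 1: (V_1 - 5)/560 + (V_1 - 0)/30 + (V_1 - V_3)/2.7 = 0
  Node 3: (V_3 - V_1)/2.7 + (V_3 - 0)/30 = 0
Collecting terms (coefficients in siemens):
  0.4055·V_1 - 0.3704·V_3 = 0.008929
  0.4037·V_3 - 0.3704·V_1 = 0
Determinant D = (0.4055)(0.4037) - (-0.3704)(-0.3704) = 0.02652
V_1 = [(0.008929)(0.4037) - (-0.3704)(0)]/D = 0.1359 V
V_3 = [(0.4055)(0) - (0.008929)(-0.3704)]/D = 0.1247 V
Part 1:
  Read off the nodal solution: V_3 = 0.1247 V
Part 2:
  I_R1 = (V_0 - V_1)/R1 = (5 - 0.1359)/560 = 0.008686 A
  Magnitude: I_R1 = 0.008686 A
Part 3:
  I_R3 = (V_1 - V_3)/R3 = (0.1359 - 0.1247)/2.7 = 0.004156 A
  P_R3 = I_R3² × R3 = (0.004156)² × 2.7 = 0.00004663 W

Final answers:
1. V_3 = 0.1247 V
2. I_R1 = 0.008686 A
3. P_R3 = 4.663e-05 W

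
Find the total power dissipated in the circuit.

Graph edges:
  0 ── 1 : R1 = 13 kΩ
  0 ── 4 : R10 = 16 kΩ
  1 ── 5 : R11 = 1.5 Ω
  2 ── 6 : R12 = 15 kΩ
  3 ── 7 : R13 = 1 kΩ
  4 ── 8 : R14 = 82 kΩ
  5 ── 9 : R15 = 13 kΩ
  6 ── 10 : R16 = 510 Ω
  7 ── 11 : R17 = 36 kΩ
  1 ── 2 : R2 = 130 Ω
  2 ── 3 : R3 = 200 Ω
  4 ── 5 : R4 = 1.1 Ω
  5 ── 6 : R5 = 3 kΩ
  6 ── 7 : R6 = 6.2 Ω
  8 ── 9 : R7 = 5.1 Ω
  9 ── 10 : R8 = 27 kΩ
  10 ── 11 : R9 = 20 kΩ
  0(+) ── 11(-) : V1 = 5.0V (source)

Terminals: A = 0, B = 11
Nodal analysis, taking node 11 as the 0 V reference.
Source V1 fixes V_0 = 5 V.
KCL at each unknown node (sum of currents leaving = 0; resistances in Ω):
  Node 1: (V_1 - 5)/13000 + (V_1 - V_2)/130 + (V_1 - V_5)/1.5 = 0
  Node 2: (V_2 - V_1)/130 + (V_2 - V_3)/200 + (V_2 - V_6)/15000 = 0
  Node 3: (V_3 - V_2)/200 + (V_3 - V_7)/1000 = 0
  Node 4: (V_4 - V_5)/1.1 + (V_4 - 5)/16000 + (V_4 - V_8)/82000 = 0
  Node 5: (V_5 - V_4)/1.1 + (V_5 - V_6)/3000 + (V_5 - V_1)/1.5 + (V_5 - V_9)/13000 = 0
  Node 6: (V_6 - V_5)/3000 + (V_6 - V_7)/6.2 + (V_6 - V_2)/15000 + (V_6 - V_10)/510 = 0
  Node 7: (V_7 - V_6)/6.2 + (V_7 - V_3)/1000 + (V_7 - 0)/36000 = 0
  Node 8: (V_8 - V_9)/5.1 + (V_8 - V_4)/82000 = 0
  Node 9: (V_9 - V_8)/5.1 + (V_9 - V_10)/27000 + (V_9 - V_5)/13000 = 0
  Node 10: (V_10 - V_9)/27000 + (V_10 - 0)/20000 + (V_10 - V_6)/510 = 0
Collecting terms (coefficients in siemens):
  0.6744·V_1 - 0.007692·V_2 - 0.6667·V_5 = 0.0003846
  0.01276·V_2 - 0.007692·V_1 - 0.005·V_3 - 0.00006667·V_6 = 0
  0.006·V_3 - 0.005·V_2 - 0.001·V_7 = 0
  0.9092·V_4 - 0.9091·V_5 - 0.0000122·V_8 = 0.0003125
  1.576·V_5 - 0.6667·V_1 - 0.9091·V_4 - 0.0003333·V_6 - 0.00007692·V_9 = 0
  0.1637·V_6 - 0.00006667·V_2 - 0.0003333·V_5 - 0.1613·V_7 - 0.001961·V_10 = 0
  0.1623·V_7 - 0.001·V_3 - 0.1613·V_6 = 0
  0.1961·V_8 - 0.0000122·V_4 - 0.1961·V_9 = 0
  0.1962·V_9 - 0.00007692·V_5 - 0.1961·V_8 - 0.00003704·V_10 = 0
  0.002048·V_10 - 0.001961·V_6 - 0.00003704·V_9 = 0
Solving these 10 simultaneous equations (Gaussian elimination) gives:
  V_1 = 3.299 V, V_2 = 3.278 V, V_3 = 3.247 V, V_4 = 3.299 V
  V_5 = 3.299 V, V_6 = 3.097 V, V_7 = 3.097 V, V_8 = 3.218 V
  V_9 = 3.218 V, V_10 = 3.023 V
Power in each resistor, P = (ΔV)²/R:
  P_R1 = (5 - 3.299)²/13000 = 0.0002226 W
  P_R2 = (3.299 - 3.278)²/130 = 0.000003436 W
  P_R3 = (3.278 - 3.247)²/200 = 0.000004531 W
  P_R4 = (3.299 - 3.299)²/1.1 = 0.0000000122 W
  P_R5 = (3.299 - 3.097)²/3000 = 0.00001363 W
  P_R6 = (3.097 - 3.097)²/6.2 = 0.00000002578 W
  P_R7 = (3.218 - 3.218)²/5.1 = 0.000000000004978 W
  P_R8 = (3.218 - 3.023)²/27000 = 0.000001404 W
  P_R9 = (3.023 - 0)²/20000 = 0.000457 W
  P_R10 = (5 - 3.299)²/16000 = 0.0001809 W
  P_R11 = (3.299 - 3.299)²/1.5 = 0.000000001508 W
  P_R12 = (3.278 - 3.097)²/15000 = 0.000002184 W
  P_R13 = (3.247 - 3.097)²/1000 = 0.00002265 W
  P_R14 = (3.299 - 3.218)²/82000 = 0.00000008004 W
  P_R15 = (3.299 - 3.218)²/13000 = 0.0000005035 W
  P_R16 = (3.097 - 3.023)²/510 = 0.00001057 W
  P_R17 = (3.097 - 0)²/36000 = 0.0002664 W
P_total = P_R1 + P_R2 + P_R3 + P_R4 + P_R5 + P_R6 + P_R7 + P_R8 + P_R9 + P_R10 + P_R11 + P_R12 + P_R13 + P_R14 + P_R15 + P_R16 + P_R17 = 0.001186 W

Final answer: 0.001186 W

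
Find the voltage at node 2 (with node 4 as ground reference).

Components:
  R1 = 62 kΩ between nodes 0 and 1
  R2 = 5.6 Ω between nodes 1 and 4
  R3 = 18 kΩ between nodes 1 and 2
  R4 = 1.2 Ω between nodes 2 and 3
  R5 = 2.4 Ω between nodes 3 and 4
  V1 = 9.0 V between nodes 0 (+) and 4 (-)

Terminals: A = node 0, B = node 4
Nodal analysis, taking node 4 as the 0 V reference.
Source V1 fixes V_0 = 9 V.
KCL at each unknown node (sum of currents leaving = 0; resistances in Ω):
  Node 1: (V_1 - 9)/62000 + (V_1 - 0)/5.6 + (V_1 - V_2)/18000 = 0
  Node 2: (V_2 - V_1)/18000 + (V_2 - V_3)/1.2 = 0
  Node 3: (V_3 - V_2)/1.2 + (V_3 - 0)/2.4 = 0
Collecting terms (coefficients in siemens):
  0.1786·V_1 - 0.00005556·V_2 = 0.0001452
  0.8334·V_2 - 0.00005556·V_1 - 0.8333·V_3 = 0
  1.25·V_3 - 0.8333·V_2 = 0
Solving these 3 simultaneous equations (Gaussian elimination) gives:
  V_1 = 0.0008126 V, V_2 = 0.0000001625 V, V_3 = 0.0000001083 V
The requested potential is V_2 = 0.0000001625 V.

Final answer: V_2 = 1.625e-07 V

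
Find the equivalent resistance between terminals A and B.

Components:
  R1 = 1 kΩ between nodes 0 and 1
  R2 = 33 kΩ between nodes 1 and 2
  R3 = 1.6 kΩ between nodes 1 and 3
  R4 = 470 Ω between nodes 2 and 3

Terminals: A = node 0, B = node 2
Reduce the network between node 0 (A) and node 2 (B) by series/parallel combination:
  Rs1 = R3 + R4 (series, joined only at node 3) = 1600 + 470 = 2070 Ω
  Rp1 = R2 ‖ Rs1 (parallel, both between nodes 1 and 2) = 1/(1/33000 + 1/2070) = 1948 Ω
  Rs2 = R1 + Rp1 (series, joined only at node 1) = 1000 + 1948 = 2948 Ω
R_eq = 2.948 kΩ

Final answer: 2.948 kΩ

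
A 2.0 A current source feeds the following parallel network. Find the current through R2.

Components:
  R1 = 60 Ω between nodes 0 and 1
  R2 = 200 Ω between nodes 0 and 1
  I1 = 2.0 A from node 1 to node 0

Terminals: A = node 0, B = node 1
All resistors sit directly between nodes 0 and 1, so they are in parallel and share one voltage V; the full source current 2 A splits among them.
1/R_par = 1/60 + 1/200 = 0.02167 S  =>  R_par = 46.15 Ω
V = I × R_par = 2 × 46.15 = 92.31 V
I_R2 = V/R2 = 92.31/200 = 0.4615 A

Final answer: 0.4615 A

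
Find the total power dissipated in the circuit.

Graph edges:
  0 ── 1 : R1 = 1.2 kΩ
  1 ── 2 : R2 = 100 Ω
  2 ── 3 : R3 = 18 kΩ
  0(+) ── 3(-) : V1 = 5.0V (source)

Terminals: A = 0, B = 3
Nodal analysis, taking node 3 as the 0 V reference.
Source V1 fixes V_0 = 5 V.
KCL at each unknown node (sum of currents leaving = 0; resistances in Ω):
  Node 1: (V_1 - 5)/1200 + (V_1 - V_2)/100 = 0
  Node 2: (V_2 - V_1)/100 + (V_2 - 0)/18000 = 0
Collecting terms (coefficients in siemens):
  0.01083·V_1 - 0.01·V_2 = 0.004167
  0.01006·V_2 - 0.01·V_1 = 0
Determinant D = (0.01083)(0.01006) - (-0.01)(-0.01) = 0.000008935
V_1 = [(0.004167)(0.01006) - (-0.01)(0)]/D = 4.689 V
V_2 = [(0.01083)(0) - (0.004167)(-0.01)]/D = 4.663 V
Power in each resistor, P = (ΔV)²/R:
  P_R1 = (5 - 4.689)²/1200 = 0.00008054 W
  P_R2 = (4.689 - 4.663)²/100 = 0.000006712 W
  P_R3 = (4.663 - 0)²/18000 = 0.001208 W
P_total = P_R1 + P_R2 + P_R3 = 0.001295 W

Final answer: 0.001295 W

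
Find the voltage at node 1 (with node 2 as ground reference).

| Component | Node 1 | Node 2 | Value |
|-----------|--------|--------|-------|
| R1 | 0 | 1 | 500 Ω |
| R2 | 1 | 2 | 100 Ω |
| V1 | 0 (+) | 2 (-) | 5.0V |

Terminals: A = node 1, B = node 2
Nodal analysis, taking node 2 as the 0 V reference.
Source V1 fixes V_0 = 5 V.
KCL at each unknown node (sum of currents leaving = 0; resistances in Ω):
  Node 1: (V_1 - 5)/500 + (V_1 - 0)/100 = 0
Collecting terms: 0.012 × V_1 = 0.01  =>  V_1 = 0.8333 V
The requested potential is V_1 = 0.8333 V.

Final answer: V_1 = 0.8333 V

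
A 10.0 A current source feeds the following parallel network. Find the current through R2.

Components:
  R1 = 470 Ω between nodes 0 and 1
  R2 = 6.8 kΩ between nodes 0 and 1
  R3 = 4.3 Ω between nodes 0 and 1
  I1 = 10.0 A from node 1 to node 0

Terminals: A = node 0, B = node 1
All resistors sit directly between nodes 0 and 1, so they are in parallel and share one voltage V; the full source current 10 A splits among them.
1/R_par = 1/470 + 1/6800 + 1/4.3 = 0.2348 S  =>  R_par = 4.258 Ω
V = I × R_par = 10 × 4.258 = 42.58 V
I_R2 = V/R2 = 42.58/6800 = 0.006262 A

Final answer: 0.006262 A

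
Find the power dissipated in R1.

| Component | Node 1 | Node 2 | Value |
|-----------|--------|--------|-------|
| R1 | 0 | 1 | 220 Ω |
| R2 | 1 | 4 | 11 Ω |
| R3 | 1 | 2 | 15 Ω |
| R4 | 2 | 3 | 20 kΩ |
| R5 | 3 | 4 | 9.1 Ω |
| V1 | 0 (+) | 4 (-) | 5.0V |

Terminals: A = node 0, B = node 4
Nodal analysis, taking node 4 as the 0 V reference.
Source V1 fixes V_0 = 5 V.
KCL at each unknown node (sum of currents leaving = 0; resistances in Ω):
  Node 1: (V_1 - 5)/220 + (V_1 - 0)/11 + (V_1 - V_2)/15 = 0
  Node 2: (V_2 - V_1)/15 + (V_2 - V_3)/20000 = 0
  Node 3: (V_3 - V_2)/20000 + (V_3 - 0)/9.1 = 0
Collecting terms (coefficients in siemens):
  0.1621·V_1 - 0.06667·V_2 = 0.02273
  0.06672·V_2 - 0.06667·V_1 - 0.00005·V_3 = 0
  0.1099·V_3 - 0.00005·V_2 = 0
Solving these 3 simultaneous equations (Gaussian elimination) gives:
  V_1 = 0.238 V, V_2 = 0.2378 V, V_3 = 0.0001081 V
I_R1 = (V_0 - V_1)/R1 = (5 - 0.238)/220 = 0.02165 A
P_R1 = I_R1² × R1 = (0.02165)² × 220 = 0.1031 W

Final answer: 0.1031 W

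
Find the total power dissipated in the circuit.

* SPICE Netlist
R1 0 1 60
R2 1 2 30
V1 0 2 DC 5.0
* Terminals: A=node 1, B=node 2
Nodal analysis, taking node 2 as the 0 V reference.
Source V1 fixes V_0 = 5 V.
KCL at each unknown node (sum of currents leaving = 0; resistances in Ω):
  Node 1: (V_1 - 5)/60 + (V_1 - 0)/30 = 0
Collecting terms: 0.05 × V_1 = 0.08333  =>  V_1 = 1.667 V
Power in each resistor, P = (ΔV)²/R:
  P_R1 = (5 - 1.667)²/60 = 0.1852 W
  P_R2 = (1.667 - 0)²/30 = 0.09259 W
P_total = P_R1 + P_R2 = 0.2778 W

Final answer: 0.2778 W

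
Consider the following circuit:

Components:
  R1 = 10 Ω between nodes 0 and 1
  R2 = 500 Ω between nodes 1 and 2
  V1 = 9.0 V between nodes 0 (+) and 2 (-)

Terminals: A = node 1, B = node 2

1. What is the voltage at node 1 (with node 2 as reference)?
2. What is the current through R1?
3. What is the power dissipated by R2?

Nodal analysis, taking node 2 as the 0 V reference.
Source V1 fixes V_0 = 9 V.
KCL at each unknown node (sum of currents leaving = 0; resistances in Ω):
  Node 1: (V_1 - 9)/10 + (V_1 - 0)/500 = 0
Collecting terms: 0.102 × V_1 = 0.9  =>  V_1 = 8.824 V
Part 1:
  Read off the nodal solution: V_1 = 8.824 V
Part 2:
  I_R1 = (V_0 - V_1)/R1 = (9 - 8.824)/10 = 0.01765 A
  Magnitude: I_R1 = 0.01765 A
Part 3:
  I_R2 = (V_1 - V_2)/R2 = (8.824 - 0)/500 = 0.01765 A
  P_R2 = I_R2² × R2 = (0.01765)² × 500 = 0.1557 W

Final answers:
1. V_1 = 8.824 V
2. I_R1 = 0.01765 A
3. P_R2 = 0.1557 W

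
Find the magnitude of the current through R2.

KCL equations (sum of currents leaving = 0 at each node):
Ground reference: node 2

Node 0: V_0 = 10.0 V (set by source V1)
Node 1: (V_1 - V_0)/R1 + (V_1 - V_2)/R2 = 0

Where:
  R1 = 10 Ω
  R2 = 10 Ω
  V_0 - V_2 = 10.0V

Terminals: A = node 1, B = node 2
Nodal analysis, taking node 2 as the 0 V reference.
Source V1 fixes V_0 = 10 V.
KCL at each unknown node (sum of currents leaving = 0; resistances in Ω):
  Node 1: (V_1 - 10)/10 + (V_1 - 0)/10 = 0
Collecting terms: 0.2 × V_1 = 1  =>  V_1 = 5 V
I_R2 = (V_1 - V_2)/R2 = (5 - 0)/10 = 0.5 A
|I_R2| = 0.5 A

Final answer: |I_R2| = 0.5 A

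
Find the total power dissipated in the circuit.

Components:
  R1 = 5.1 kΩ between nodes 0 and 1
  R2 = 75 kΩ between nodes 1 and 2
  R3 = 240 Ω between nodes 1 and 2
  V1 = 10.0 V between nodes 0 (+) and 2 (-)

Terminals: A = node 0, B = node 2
Nodal analysis, taking node 2 as the 0 V reference.
Source V1 fixes V_0 = 10 V.
KCL at each unknown node (sum of currents leaving = 0; resistances in Ω):
  Node 1: (V_1 - 10)/5100 + (V_1 - 0)/75000 + (V_1 - 0)/240 = 0
Collecting terms: 0.004376 × V_1 = 0.001961  =>  V_1 = 0.4481 V
Power in each resistor, P = (ΔV)²/R:
  P_R1 = (10 - 0.4481)²/5100 = 0.01789 W
  P_R2 = (0.4481 - 0)²/75000 = 0.000002677 W
  P_R3 = (0.4481 - 0)²/240 = 0.0008365 W
P_total = P_R1 + P_R2 + P_R3 = 0.01873 W

Final answer: 0.01873 W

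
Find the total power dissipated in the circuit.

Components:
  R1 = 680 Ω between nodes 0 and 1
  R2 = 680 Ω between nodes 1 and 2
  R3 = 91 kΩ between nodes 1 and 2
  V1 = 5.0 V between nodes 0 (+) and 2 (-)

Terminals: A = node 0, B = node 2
Nodal analysis, taking node 2 as the 0 V reference.
Source V1 fixes V_0 = 5 V.
KCL at each unknown node (sum of currents leaving = 0; resistances in Ω):
  Node 1: (V_1 - 5)/680 + (V_1 - 0)/680 + (V_1 - 0)/91000 = 0
Collecting terms: 0.002952 × V_1 = 0.007353  =>  V_1 = 2.491 V
Power in each resistor, P = (ΔV)²/R:
  P_R1 = (5 - 2.491)²/680 = 0.00926 W
  P_R2 = (2.491 - 0)²/680 = 0.009123 W
  P_R3 = (2.491 - 0)²/91000 = 0.00006817 W
P_total = P_R1 + P_R2 + P_R3 = 0.01845 W

Final answer: 0.01845 W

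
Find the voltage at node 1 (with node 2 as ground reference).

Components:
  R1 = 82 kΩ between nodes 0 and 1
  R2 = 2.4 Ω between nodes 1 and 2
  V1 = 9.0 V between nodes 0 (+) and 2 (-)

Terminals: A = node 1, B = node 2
Nodal analysis, taking node 2 as the 0 V reference.
Source V1 fixes V_0 = 9 V.
KCL at each unknown node (sum of currents leaving = 0; resistances in Ω):
  Node 1: (V_1 - 9)/82000 + (V_1 - 0)/2.4 = 0
Collecting terms: 0.4167 × V_1 = 0.0001098  =>  V_1 = 0.0002634 V
The requested potential is V_1 = 0.0002634 V.

Final answer: V_1 = 0.0002634 V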